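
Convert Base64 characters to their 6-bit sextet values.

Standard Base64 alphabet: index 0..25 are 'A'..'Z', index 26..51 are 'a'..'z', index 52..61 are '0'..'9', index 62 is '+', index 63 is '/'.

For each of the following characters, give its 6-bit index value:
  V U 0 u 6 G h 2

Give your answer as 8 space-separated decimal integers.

Answer: 21 20 52 46 58 6 33 54

Derivation:
'V': A..Z range, ord('V') − ord('A') = 21
'U': A..Z range, ord('U') − ord('A') = 20
'0': 0..9 range, 52 + ord('0') − ord('0') = 52
'u': a..z range, 26 + ord('u') − ord('a') = 46
'6': 0..9 range, 52 + ord('6') − ord('0') = 58
'G': A..Z range, ord('G') − ord('A') = 6
'h': a..z range, 26 + ord('h') − ord('a') = 33
'2': 0..9 range, 52 + ord('2') − ord('0') = 54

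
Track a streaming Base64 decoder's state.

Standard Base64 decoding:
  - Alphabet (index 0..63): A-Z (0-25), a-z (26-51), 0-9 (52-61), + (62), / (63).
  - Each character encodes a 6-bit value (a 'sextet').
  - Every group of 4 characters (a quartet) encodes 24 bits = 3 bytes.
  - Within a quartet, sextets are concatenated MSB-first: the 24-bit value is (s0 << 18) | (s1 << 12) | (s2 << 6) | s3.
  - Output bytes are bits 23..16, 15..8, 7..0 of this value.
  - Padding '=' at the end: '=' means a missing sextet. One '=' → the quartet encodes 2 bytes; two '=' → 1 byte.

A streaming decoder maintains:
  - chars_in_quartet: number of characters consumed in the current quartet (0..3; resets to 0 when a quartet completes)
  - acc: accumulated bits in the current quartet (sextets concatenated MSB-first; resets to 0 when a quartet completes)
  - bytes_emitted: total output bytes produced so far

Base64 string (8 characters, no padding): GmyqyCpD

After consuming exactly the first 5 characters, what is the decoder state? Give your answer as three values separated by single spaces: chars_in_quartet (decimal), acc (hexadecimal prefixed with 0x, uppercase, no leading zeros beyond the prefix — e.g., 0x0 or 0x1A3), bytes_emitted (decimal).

Answer: 1 0x32 3

Derivation:
After char 0 ('G'=6): chars_in_quartet=1 acc=0x6 bytes_emitted=0
After char 1 ('m'=38): chars_in_quartet=2 acc=0x1A6 bytes_emitted=0
After char 2 ('y'=50): chars_in_quartet=3 acc=0x69B2 bytes_emitted=0
After char 3 ('q'=42): chars_in_quartet=4 acc=0x1A6CAA -> emit 1A 6C AA, reset; bytes_emitted=3
After char 4 ('y'=50): chars_in_quartet=1 acc=0x32 bytes_emitted=3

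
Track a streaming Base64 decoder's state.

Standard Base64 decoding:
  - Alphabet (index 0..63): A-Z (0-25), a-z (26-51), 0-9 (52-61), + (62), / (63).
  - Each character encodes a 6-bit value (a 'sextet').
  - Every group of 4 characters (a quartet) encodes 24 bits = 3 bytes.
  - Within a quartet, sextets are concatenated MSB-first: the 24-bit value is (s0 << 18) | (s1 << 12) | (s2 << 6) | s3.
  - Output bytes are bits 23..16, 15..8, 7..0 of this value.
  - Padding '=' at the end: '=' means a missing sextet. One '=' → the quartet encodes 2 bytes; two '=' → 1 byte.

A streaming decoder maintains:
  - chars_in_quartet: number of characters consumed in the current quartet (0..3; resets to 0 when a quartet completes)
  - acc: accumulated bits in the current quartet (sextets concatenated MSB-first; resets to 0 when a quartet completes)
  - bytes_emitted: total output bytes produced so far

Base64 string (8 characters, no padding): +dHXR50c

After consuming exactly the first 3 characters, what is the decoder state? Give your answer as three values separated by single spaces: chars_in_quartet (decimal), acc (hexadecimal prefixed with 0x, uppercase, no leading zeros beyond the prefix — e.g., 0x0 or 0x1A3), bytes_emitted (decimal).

After char 0 ('+'=62): chars_in_quartet=1 acc=0x3E bytes_emitted=0
After char 1 ('d'=29): chars_in_quartet=2 acc=0xF9D bytes_emitted=0
After char 2 ('H'=7): chars_in_quartet=3 acc=0x3E747 bytes_emitted=0

Answer: 3 0x3E747 0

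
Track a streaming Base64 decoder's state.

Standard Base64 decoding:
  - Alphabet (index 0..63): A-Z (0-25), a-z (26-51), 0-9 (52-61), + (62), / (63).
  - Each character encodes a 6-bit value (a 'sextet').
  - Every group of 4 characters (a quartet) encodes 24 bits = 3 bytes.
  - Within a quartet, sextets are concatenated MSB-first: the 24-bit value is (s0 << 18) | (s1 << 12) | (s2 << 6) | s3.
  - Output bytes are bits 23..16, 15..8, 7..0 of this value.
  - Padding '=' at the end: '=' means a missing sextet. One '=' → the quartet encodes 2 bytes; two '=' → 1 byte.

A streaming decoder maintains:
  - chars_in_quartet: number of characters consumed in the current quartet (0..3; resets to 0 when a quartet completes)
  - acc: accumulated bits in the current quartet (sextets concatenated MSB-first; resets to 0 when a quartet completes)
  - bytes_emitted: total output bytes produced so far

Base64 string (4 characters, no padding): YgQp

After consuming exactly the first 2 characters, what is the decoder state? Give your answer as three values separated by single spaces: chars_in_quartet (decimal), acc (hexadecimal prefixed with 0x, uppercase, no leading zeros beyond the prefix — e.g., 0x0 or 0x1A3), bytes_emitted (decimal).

After char 0 ('Y'=24): chars_in_quartet=1 acc=0x18 bytes_emitted=0
After char 1 ('g'=32): chars_in_quartet=2 acc=0x620 bytes_emitted=0

Answer: 2 0x620 0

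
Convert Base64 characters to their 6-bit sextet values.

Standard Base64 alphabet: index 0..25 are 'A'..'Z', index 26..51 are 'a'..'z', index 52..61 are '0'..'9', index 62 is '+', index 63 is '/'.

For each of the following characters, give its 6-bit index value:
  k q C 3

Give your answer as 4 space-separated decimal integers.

'k': a..z range, 26 + ord('k') − ord('a') = 36
'q': a..z range, 26 + ord('q') − ord('a') = 42
'C': A..Z range, ord('C') − ord('A') = 2
'3': 0..9 range, 52 + ord('3') − ord('0') = 55

Answer: 36 42 2 55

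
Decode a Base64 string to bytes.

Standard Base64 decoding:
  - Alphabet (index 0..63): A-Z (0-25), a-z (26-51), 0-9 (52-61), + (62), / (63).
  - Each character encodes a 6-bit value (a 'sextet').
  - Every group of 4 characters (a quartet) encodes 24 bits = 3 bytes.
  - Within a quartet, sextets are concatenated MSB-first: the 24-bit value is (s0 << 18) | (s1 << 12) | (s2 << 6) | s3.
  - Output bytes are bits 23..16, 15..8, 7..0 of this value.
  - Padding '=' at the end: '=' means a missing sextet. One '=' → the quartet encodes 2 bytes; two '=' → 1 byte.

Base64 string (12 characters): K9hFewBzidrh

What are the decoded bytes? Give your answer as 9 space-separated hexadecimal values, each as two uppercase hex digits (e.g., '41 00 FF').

After char 0 ('K'=10): chars_in_quartet=1 acc=0xA bytes_emitted=0
After char 1 ('9'=61): chars_in_quartet=2 acc=0x2BD bytes_emitted=0
After char 2 ('h'=33): chars_in_quartet=3 acc=0xAF61 bytes_emitted=0
After char 3 ('F'=5): chars_in_quartet=4 acc=0x2BD845 -> emit 2B D8 45, reset; bytes_emitted=3
After char 4 ('e'=30): chars_in_quartet=1 acc=0x1E bytes_emitted=3
After char 5 ('w'=48): chars_in_quartet=2 acc=0x7B0 bytes_emitted=3
After char 6 ('B'=1): chars_in_quartet=3 acc=0x1EC01 bytes_emitted=3
After char 7 ('z'=51): chars_in_quartet=4 acc=0x7B0073 -> emit 7B 00 73, reset; bytes_emitted=6
After char 8 ('i'=34): chars_in_quartet=1 acc=0x22 bytes_emitted=6
After char 9 ('d'=29): chars_in_quartet=2 acc=0x89D bytes_emitted=6
After char 10 ('r'=43): chars_in_quartet=3 acc=0x2276B bytes_emitted=6
After char 11 ('h'=33): chars_in_quartet=4 acc=0x89DAE1 -> emit 89 DA E1, reset; bytes_emitted=9

Answer: 2B D8 45 7B 00 73 89 DA E1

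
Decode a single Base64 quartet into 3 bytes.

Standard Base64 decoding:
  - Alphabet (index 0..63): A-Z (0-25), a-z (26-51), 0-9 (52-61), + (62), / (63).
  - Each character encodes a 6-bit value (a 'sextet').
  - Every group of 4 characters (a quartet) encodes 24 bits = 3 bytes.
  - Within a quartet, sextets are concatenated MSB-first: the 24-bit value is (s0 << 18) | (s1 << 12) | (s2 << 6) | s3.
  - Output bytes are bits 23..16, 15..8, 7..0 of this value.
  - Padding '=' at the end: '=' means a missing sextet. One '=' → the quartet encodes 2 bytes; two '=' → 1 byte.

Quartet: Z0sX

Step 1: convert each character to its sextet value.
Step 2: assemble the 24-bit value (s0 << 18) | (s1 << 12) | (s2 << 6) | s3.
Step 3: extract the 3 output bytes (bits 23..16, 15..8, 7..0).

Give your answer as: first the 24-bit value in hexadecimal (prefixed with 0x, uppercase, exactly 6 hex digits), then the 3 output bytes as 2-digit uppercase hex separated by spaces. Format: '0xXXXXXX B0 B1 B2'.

Answer: 0x674B17 67 4B 17

Derivation:
Sextets: Z=25, 0=52, s=44, X=23
24-bit: (25<<18) | (52<<12) | (44<<6) | 23
      = 0x640000 | 0x034000 | 0x000B00 | 0x000017
      = 0x674B17
Bytes: (v>>16)&0xFF=67, (v>>8)&0xFF=4B, v&0xFF=17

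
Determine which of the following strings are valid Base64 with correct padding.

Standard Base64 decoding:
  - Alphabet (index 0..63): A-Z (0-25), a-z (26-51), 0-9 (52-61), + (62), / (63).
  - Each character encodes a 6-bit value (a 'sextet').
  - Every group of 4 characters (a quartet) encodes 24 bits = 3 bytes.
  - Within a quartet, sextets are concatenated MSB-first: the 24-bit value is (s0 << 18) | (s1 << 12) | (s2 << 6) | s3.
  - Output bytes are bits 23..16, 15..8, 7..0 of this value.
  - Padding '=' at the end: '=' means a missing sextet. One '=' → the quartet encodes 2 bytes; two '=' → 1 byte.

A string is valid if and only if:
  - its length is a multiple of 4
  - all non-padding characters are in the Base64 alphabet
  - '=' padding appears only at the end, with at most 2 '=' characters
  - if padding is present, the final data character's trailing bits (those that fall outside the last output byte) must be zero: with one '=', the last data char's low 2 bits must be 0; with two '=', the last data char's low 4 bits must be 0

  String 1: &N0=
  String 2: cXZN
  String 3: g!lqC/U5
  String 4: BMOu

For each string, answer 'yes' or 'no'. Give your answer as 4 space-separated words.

String 1: '&N0=' → invalid (bad char(s): ['&'])
String 2: 'cXZN' → valid
String 3: 'g!lqC/U5' → invalid (bad char(s): ['!'])
String 4: 'BMOu' → valid

Answer: no yes no yes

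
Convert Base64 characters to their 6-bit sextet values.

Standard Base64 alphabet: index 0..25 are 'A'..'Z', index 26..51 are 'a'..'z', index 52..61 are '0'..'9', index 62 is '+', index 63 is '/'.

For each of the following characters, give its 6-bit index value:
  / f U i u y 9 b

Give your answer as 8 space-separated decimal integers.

'/': index 63
'f': a..z range, 26 + ord('f') − ord('a') = 31
'U': A..Z range, ord('U') − ord('A') = 20
'i': a..z range, 26 + ord('i') − ord('a') = 34
'u': a..z range, 26 + ord('u') − ord('a') = 46
'y': a..z range, 26 + ord('y') − ord('a') = 50
'9': 0..9 range, 52 + ord('9') − ord('0') = 61
'b': a..z range, 26 + ord('b') − ord('a') = 27

Answer: 63 31 20 34 46 50 61 27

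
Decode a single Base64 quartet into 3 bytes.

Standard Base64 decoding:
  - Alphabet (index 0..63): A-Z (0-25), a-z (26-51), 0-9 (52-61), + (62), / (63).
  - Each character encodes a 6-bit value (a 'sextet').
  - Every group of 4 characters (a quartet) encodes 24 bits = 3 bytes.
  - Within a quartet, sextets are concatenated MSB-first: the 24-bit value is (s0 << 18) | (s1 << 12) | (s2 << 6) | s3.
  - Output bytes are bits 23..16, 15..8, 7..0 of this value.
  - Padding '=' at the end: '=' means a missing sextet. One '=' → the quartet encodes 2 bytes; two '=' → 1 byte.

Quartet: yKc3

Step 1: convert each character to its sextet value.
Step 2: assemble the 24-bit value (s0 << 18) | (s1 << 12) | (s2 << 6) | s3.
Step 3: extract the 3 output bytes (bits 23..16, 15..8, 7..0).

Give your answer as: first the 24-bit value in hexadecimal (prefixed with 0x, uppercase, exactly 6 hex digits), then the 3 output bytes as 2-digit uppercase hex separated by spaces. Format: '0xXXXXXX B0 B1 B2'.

Answer: 0xC8A737 C8 A7 37

Derivation:
Sextets: y=50, K=10, c=28, 3=55
24-bit: (50<<18) | (10<<12) | (28<<6) | 55
      = 0xC80000 | 0x00A000 | 0x000700 | 0x000037
      = 0xC8A737
Bytes: (v>>16)&0xFF=C8, (v>>8)&0xFF=A7, v&0xFF=37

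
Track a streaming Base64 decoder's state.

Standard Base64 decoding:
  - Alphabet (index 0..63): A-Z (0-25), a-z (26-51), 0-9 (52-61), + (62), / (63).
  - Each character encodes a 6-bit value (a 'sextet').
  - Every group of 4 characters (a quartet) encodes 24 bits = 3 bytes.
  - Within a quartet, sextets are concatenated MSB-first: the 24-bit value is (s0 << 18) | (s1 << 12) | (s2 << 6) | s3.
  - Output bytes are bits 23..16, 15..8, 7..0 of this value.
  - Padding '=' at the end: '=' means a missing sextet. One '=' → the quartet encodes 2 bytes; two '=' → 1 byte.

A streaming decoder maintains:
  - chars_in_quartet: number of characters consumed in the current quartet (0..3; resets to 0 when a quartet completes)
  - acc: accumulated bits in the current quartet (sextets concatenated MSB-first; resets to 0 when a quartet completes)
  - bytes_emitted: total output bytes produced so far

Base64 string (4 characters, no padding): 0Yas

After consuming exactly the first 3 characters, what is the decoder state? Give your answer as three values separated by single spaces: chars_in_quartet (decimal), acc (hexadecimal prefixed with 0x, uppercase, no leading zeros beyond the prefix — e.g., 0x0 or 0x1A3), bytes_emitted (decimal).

After char 0 ('0'=52): chars_in_quartet=1 acc=0x34 bytes_emitted=0
After char 1 ('Y'=24): chars_in_quartet=2 acc=0xD18 bytes_emitted=0
After char 2 ('a'=26): chars_in_quartet=3 acc=0x3461A bytes_emitted=0

Answer: 3 0x3461A 0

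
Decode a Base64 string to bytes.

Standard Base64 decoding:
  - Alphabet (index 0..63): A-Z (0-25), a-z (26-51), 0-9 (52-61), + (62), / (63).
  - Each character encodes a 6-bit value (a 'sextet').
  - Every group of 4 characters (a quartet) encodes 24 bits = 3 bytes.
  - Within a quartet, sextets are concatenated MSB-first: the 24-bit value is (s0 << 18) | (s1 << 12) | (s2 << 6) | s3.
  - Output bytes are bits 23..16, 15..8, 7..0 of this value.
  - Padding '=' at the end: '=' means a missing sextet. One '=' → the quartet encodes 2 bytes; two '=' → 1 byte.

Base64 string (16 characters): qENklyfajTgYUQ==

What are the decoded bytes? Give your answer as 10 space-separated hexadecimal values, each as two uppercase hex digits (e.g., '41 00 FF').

Answer: A8 43 64 97 27 DA 8D 38 18 51

Derivation:
After char 0 ('q'=42): chars_in_quartet=1 acc=0x2A bytes_emitted=0
After char 1 ('E'=4): chars_in_quartet=2 acc=0xA84 bytes_emitted=0
After char 2 ('N'=13): chars_in_quartet=3 acc=0x2A10D bytes_emitted=0
After char 3 ('k'=36): chars_in_quartet=4 acc=0xA84364 -> emit A8 43 64, reset; bytes_emitted=3
After char 4 ('l'=37): chars_in_quartet=1 acc=0x25 bytes_emitted=3
After char 5 ('y'=50): chars_in_quartet=2 acc=0x972 bytes_emitted=3
After char 6 ('f'=31): chars_in_quartet=3 acc=0x25C9F bytes_emitted=3
After char 7 ('a'=26): chars_in_quartet=4 acc=0x9727DA -> emit 97 27 DA, reset; bytes_emitted=6
After char 8 ('j'=35): chars_in_quartet=1 acc=0x23 bytes_emitted=6
After char 9 ('T'=19): chars_in_quartet=2 acc=0x8D3 bytes_emitted=6
After char 10 ('g'=32): chars_in_quartet=3 acc=0x234E0 bytes_emitted=6
After char 11 ('Y'=24): chars_in_quartet=4 acc=0x8D3818 -> emit 8D 38 18, reset; bytes_emitted=9
After char 12 ('U'=20): chars_in_quartet=1 acc=0x14 bytes_emitted=9
After char 13 ('Q'=16): chars_in_quartet=2 acc=0x510 bytes_emitted=9
Padding '==': partial quartet acc=0x510 -> emit 51; bytes_emitted=10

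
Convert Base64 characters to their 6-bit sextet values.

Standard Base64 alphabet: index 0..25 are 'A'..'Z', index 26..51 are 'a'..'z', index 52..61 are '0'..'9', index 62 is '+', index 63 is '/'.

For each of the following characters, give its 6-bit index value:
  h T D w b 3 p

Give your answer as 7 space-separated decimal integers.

Answer: 33 19 3 48 27 55 41

Derivation:
'h': a..z range, 26 + ord('h') − ord('a') = 33
'T': A..Z range, ord('T') − ord('A') = 19
'D': A..Z range, ord('D') − ord('A') = 3
'w': a..z range, 26 + ord('w') − ord('a') = 48
'b': a..z range, 26 + ord('b') − ord('a') = 27
'3': 0..9 range, 52 + ord('3') − ord('0') = 55
'p': a..z range, 26 + ord('p') − ord('a') = 41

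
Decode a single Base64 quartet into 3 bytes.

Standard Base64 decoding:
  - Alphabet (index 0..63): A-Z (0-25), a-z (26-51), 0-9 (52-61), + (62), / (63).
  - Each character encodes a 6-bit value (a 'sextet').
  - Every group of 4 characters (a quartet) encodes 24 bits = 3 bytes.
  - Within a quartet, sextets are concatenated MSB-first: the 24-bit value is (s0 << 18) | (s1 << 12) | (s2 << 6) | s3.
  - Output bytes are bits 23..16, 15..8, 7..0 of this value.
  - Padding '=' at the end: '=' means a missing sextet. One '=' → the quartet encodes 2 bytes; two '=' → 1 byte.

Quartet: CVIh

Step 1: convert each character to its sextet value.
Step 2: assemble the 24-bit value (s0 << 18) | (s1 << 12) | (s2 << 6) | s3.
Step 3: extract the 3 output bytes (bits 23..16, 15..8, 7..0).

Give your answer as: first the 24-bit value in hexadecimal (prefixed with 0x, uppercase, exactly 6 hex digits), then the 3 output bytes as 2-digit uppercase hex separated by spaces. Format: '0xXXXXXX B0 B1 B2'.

Answer: 0x095221 09 52 21

Derivation:
Sextets: C=2, V=21, I=8, h=33
24-bit: (2<<18) | (21<<12) | (8<<6) | 33
      = 0x080000 | 0x015000 | 0x000200 | 0x000021
      = 0x095221
Bytes: (v>>16)&0xFF=09, (v>>8)&0xFF=52, v&0xFF=21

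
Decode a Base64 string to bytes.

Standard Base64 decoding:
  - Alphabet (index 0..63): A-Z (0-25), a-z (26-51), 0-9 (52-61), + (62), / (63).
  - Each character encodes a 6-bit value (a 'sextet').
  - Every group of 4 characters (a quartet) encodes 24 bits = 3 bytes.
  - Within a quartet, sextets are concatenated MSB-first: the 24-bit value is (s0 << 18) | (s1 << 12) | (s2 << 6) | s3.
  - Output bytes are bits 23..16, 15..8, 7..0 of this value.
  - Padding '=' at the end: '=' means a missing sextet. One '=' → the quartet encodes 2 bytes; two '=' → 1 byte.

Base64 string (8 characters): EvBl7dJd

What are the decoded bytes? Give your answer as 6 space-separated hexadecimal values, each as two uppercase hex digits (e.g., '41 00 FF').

After char 0 ('E'=4): chars_in_quartet=1 acc=0x4 bytes_emitted=0
After char 1 ('v'=47): chars_in_quartet=2 acc=0x12F bytes_emitted=0
After char 2 ('B'=1): chars_in_quartet=3 acc=0x4BC1 bytes_emitted=0
After char 3 ('l'=37): chars_in_quartet=4 acc=0x12F065 -> emit 12 F0 65, reset; bytes_emitted=3
After char 4 ('7'=59): chars_in_quartet=1 acc=0x3B bytes_emitted=3
After char 5 ('d'=29): chars_in_quartet=2 acc=0xEDD bytes_emitted=3
After char 6 ('J'=9): chars_in_quartet=3 acc=0x3B749 bytes_emitted=3
After char 7 ('d'=29): chars_in_quartet=4 acc=0xEDD25D -> emit ED D2 5D, reset; bytes_emitted=6

Answer: 12 F0 65 ED D2 5D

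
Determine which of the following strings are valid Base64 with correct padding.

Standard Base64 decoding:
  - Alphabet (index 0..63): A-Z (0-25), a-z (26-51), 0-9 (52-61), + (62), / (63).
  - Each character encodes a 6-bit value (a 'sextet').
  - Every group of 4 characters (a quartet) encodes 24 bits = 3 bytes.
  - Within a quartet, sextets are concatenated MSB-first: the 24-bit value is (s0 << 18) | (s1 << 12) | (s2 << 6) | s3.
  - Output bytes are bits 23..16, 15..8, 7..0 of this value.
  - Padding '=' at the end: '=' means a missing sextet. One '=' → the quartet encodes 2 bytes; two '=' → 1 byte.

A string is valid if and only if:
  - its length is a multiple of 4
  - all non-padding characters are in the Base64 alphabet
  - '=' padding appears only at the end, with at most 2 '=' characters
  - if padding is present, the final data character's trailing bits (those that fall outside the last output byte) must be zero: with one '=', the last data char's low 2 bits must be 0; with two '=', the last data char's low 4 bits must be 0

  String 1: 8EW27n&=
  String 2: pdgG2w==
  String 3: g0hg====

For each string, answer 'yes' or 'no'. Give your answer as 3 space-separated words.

Answer: no yes no

Derivation:
String 1: '8EW27n&=' → invalid (bad char(s): ['&'])
String 2: 'pdgG2w==' → valid
String 3: 'g0hg====' → invalid (4 pad chars (max 2))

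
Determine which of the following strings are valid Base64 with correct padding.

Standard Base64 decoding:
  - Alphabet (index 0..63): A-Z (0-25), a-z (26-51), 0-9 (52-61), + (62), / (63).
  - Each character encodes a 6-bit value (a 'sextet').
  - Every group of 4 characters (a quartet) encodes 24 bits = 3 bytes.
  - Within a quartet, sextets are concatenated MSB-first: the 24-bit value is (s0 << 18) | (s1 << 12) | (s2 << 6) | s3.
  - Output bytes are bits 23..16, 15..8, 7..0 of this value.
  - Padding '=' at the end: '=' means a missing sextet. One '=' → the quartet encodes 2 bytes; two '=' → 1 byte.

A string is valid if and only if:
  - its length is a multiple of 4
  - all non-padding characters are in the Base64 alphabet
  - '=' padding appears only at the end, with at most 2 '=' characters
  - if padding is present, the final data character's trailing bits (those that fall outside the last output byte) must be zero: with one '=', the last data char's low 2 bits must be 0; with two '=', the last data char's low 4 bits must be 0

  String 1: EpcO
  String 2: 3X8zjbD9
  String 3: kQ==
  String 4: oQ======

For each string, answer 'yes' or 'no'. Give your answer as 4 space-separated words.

Answer: yes yes yes no

Derivation:
String 1: 'EpcO' → valid
String 2: '3X8zjbD9' → valid
String 3: 'kQ==' → valid
String 4: 'oQ======' → invalid (6 pad chars (max 2))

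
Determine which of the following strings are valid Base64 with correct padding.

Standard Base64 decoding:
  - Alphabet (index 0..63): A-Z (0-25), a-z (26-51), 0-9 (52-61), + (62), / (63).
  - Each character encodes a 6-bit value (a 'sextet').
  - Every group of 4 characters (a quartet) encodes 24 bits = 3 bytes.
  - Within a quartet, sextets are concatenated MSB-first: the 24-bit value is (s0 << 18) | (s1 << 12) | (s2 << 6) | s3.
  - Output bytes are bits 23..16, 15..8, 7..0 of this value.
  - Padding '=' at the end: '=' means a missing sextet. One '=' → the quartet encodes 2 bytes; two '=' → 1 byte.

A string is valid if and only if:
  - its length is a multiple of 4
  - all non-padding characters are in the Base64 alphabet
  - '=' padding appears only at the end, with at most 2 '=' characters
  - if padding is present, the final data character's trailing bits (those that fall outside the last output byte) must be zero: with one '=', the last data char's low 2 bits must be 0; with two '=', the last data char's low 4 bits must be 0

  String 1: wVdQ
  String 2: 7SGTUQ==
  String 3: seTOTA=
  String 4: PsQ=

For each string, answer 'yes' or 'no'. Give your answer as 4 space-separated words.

String 1: 'wVdQ' → valid
String 2: '7SGTUQ==' → valid
String 3: 'seTOTA=' → invalid (len=7 not mult of 4)
String 4: 'PsQ=' → valid

Answer: yes yes no yes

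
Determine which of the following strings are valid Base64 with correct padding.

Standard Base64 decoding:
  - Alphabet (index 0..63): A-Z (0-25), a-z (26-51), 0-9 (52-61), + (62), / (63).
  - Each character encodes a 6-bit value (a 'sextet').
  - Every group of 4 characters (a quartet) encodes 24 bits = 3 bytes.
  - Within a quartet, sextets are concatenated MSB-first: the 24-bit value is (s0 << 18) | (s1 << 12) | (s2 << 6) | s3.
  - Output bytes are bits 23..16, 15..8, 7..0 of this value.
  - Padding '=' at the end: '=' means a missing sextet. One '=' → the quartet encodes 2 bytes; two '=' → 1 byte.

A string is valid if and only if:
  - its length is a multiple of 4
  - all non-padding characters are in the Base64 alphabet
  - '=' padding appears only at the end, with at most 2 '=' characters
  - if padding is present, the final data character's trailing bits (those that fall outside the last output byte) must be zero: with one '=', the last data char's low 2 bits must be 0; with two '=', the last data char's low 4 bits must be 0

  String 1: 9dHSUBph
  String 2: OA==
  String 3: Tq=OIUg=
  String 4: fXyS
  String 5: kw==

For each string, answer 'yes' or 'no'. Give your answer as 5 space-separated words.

String 1: '9dHSUBph' → valid
String 2: 'OA==' → valid
String 3: 'Tq=OIUg=' → invalid (bad char(s): ['=']; '=' in middle)
String 4: 'fXyS' → valid
String 5: 'kw==' → valid

Answer: yes yes no yes yes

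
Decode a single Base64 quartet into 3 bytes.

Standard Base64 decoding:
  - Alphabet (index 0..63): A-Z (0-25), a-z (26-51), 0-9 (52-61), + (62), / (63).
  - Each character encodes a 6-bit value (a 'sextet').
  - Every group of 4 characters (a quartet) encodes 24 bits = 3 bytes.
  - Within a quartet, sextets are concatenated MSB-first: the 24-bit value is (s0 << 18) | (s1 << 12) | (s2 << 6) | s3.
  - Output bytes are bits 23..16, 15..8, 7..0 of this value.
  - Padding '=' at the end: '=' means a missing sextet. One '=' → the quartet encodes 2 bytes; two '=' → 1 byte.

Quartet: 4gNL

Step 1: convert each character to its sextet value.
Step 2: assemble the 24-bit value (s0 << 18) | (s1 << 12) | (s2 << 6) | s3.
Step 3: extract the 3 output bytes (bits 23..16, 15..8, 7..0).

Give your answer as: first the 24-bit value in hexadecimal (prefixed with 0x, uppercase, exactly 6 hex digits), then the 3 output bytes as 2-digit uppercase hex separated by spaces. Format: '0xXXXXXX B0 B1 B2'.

Sextets: 4=56, g=32, N=13, L=11
24-bit: (56<<18) | (32<<12) | (13<<6) | 11
      = 0xE00000 | 0x020000 | 0x000340 | 0x00000B
      = 0xE2034B
Bytes: (v>>16)&0xFF=E2, (v>>8)&0xFF=03, v&0xFF=4B

Answer: 0xE2034B E2 03 4B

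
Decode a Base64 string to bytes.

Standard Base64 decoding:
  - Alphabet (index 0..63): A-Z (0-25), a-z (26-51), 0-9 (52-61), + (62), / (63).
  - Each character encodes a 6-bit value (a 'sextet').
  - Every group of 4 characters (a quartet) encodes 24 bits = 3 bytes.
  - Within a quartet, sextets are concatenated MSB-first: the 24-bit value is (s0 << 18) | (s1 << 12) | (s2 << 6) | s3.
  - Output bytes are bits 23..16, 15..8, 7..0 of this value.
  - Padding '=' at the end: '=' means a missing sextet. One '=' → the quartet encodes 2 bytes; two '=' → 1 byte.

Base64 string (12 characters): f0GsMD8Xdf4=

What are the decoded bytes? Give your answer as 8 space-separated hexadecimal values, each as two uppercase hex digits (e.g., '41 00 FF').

Answer: 7F 41 AC 30 3F 17 75 FE

Derivation:
After char 0 ('f'=31): chars_in_quartet=1 acc=0x1F bytes_emitted=0
After char 1 ('0'=52): chars_in_quartet=2 acc=0x7F4 bytes_emitted=0
After char 2 ('G'=6): chars_in_quartet=3 acc=0x1FD06 bytes_emitted=0
After char 3 ('s'=44): chars_in_quartet=4 acc=0x7F41AC -> emit 7F 41 AC, reset; bytes_emitted=3
After char 4 ('M'=12): chars_in_quartet=1 acc=0xC bytes_emitted=3
After char 5 ('D'=3): chars_in_quartet=2 acc=0x303 bytes_emitted=3
After char 6 ('8'=60): chars_in_quartet=3 acc=0xC0FC bytes_emitted=3
After char 7 ('X'=23): chars_in_quartet=4 acc=0x303F17 -> emit 30 3F 17, reset; bytes_emitted=6
After char 8 ('d'=29): chars_in_quartet=1 acc=0x1D bytes_emitted=6
After char 9 ('f'=31): chars_in_quartet=2 acc=0x75F bytes_emitted=6
After char 10 ('4'=56): chars_in_quartet=3 acc=0x1D7F8 bytes_emitted=6
Padding '=': partial quartet acc=0x1D7F8 -> emit 75 FE; bytes_emitted=8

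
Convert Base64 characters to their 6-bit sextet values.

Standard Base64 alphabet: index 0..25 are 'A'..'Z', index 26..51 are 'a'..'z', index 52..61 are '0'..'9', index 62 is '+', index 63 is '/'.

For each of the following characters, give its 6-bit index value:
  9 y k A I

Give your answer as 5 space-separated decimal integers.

Answer: 61 50 36 0 8

Derivation:
'9': 0..9 range, 52 + ord('9') − ord('0') = 61
'y': a..z range, 26 + ord('y') − ord('a') = 50
'k': a..z range, 26 + ord('k') − ord('a') = 36
'A': A..Z range, ord('A') − ord('A') = 0
'I': A..Z range, ord('I') − ord('A') = 8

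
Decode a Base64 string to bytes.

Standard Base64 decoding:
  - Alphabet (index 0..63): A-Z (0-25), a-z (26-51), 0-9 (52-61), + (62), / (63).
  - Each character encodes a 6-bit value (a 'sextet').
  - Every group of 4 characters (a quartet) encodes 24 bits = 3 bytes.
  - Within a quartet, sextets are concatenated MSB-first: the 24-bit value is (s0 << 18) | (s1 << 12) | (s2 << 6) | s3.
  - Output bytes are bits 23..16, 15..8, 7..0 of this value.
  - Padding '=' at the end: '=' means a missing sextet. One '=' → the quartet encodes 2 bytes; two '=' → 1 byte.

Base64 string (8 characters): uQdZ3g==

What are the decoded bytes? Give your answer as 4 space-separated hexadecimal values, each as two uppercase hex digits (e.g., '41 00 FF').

After char 0 ('u'=46): chars_in_quartet=1 acc=0x2E bytes_emitted=0
After char 1 ('Q'=16): chars_in_quartet=2 acc=0xB90 bytes_emitted=0
After char 2 ('d'=29): chars_in_quartet=3 acc=0x2E41D bytes_emitted=0
After char 3 ('Z'=25): chars_in_quartet=4 acc=0xB90759 -> emit B9 07 59, reset; bytes_emitted=3
After char 4 ('3'=55): chars_in_quartet=1 acc=0x37 bytes_emitted=3
After char 5 ('g'=32): chars_in_quartet=2 acc=0xDE0 bytes_emitted=3
Padding '==': partial quartet acc=0xDE0 -> emit DE; bytes_emitted=4

Answer: B9 07 59 DE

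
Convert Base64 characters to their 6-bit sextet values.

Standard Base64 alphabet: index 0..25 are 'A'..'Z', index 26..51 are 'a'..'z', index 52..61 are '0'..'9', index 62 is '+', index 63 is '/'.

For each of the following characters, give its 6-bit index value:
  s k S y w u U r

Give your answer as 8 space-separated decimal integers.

's': a..z range, 26 + ord('s') − ord('a') = 44
'k': a..z range, 26 + ord('k') − ord('a') = 36
'S': A..Z range, ord('S') − ord('A') = 18
'y': a..z range, 26 + ord('y') − ord('a') = 50
'w': a..z range, 26 + ord('w') − ord('a') = 48
'u': a..z range, 26 + ord('u') − ord('a') = 46
'U': A..Z range, ord('U') − ord('A') = 20
'r': a..z range, 26 + ord('r') − ord('a') = 43

Answer: 44 36 18 50 48 46 20 43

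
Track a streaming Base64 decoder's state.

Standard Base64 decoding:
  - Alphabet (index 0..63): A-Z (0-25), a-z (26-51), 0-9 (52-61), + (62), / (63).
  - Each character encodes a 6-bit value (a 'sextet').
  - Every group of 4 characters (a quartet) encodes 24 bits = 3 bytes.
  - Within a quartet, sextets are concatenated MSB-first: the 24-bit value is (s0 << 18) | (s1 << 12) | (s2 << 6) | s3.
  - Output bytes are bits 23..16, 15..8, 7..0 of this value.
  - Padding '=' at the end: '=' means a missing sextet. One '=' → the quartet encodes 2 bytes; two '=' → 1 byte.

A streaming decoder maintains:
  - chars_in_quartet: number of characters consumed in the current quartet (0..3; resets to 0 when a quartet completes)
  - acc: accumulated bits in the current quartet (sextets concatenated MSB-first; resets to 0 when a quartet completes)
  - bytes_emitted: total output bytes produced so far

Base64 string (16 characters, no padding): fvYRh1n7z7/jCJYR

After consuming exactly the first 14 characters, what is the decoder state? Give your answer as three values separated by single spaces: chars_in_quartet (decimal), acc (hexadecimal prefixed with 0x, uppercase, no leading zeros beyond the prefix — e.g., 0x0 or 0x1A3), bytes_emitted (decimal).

Answer: 2 0x89 9

Derivation:
After char 0 ('f'=31): chars_in_quartet=1 acc=0x1F bytes_emitted=0
After char 1 ('v'=47): chars_in_quartet=2 acc=0x7EF bytes_emitted=0
After char 2 ('Y'=24): chars_in_quartet=3 acc=0x1FBD8 bytes_emitted=0
After char 3 ('R'=17): chars_in_quartet=4 acc=0x7EF611 -> emit 7E F6 11, reset; bytes_emitted=3
After char 4 ('h'=33): chars_in_quartet=1 acc=0x21 bytes_emitted=3
After char 5 ('1'=53): chars_in_quartet=2 acc=0x875 bytes_emitted=3
After char 6 ('n'=39): chars_in_quartet=3 acc=0x21D67 bytes_emitted=3
After char 7 ('7'=59): chars_in_quartet=4 acc=0x8759FB -> emit 87 59 FB, reset; bytes_emitted=6
After char 8 ('z'=51): chars_in_quartet=1 acc=0x33 bytes_emitted=6
After char 9 ('7'=59): chars_in_quartet=2 acc=0xCFB bytes_emitted=6
After char 10 ('/'=63): chars_in_quartet=3 acc=0x33EFF bytes_emitted=6
After char 11 ('j'=35): chars_in_quartet=4 acc=0xCFBFE3 -> emit CF BF E3, reset; bytes_emitted=9
After char 12 ('C'=2): chars_in_quartet=1 acc=0x2 bytes_emitted=9
After char 13 ('J'=9): chars_in_quartet=2 acc=0x89 bytes_emitted=9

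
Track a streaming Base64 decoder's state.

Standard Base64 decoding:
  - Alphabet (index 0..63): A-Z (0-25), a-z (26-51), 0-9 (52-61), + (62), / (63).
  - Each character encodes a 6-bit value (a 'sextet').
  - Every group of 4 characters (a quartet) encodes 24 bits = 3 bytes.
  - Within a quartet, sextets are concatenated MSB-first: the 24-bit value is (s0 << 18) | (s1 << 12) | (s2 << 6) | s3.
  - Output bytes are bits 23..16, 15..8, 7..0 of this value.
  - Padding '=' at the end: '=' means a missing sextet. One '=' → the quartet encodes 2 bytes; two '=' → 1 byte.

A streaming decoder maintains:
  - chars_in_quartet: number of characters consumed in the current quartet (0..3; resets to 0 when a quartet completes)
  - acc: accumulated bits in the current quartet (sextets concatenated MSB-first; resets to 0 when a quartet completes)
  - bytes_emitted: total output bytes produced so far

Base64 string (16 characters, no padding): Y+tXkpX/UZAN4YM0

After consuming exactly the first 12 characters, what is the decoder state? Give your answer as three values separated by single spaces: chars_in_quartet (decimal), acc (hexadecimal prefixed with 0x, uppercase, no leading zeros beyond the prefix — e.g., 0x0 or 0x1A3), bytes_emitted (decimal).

Answer: 0 0x0 9

Derivation:
After char 0 ('Y'=24): chars_in_quartet=1 acc=0x18 bytes_emitted=0
After char 1 ('+'=62): chars_in_quartet=2 acc=0x63E bytes_emitted=0
After char 2 ('t'=45): chars_in_quartet=3 acc=0x18FAD bytes_emitted=0
After char 3 ('X'=23): chars_in_quartet=4 acc=0x63EB57 -> emit 63 EB 57, reset; bytes_emitted=3
After char 4 ('k'=36): chars_in_quartet=1 acc=0x24 bytes_emitted=3
After char 5 ('p'=41): chars_in_quartet=2 acc=0x929 bytes_emitted=3
After char 6 ('X'=23): chars_in_quartet=3 acc=0x24A57 bytes_emitted=3
After char 7 ('/'=63): chars_in_quartet=4 acc=0x9295FF -> emit 92 95 FF, reset; bytes_emitted=6
After char 8 ('U'=20): chars_in_quartet=1 acc=0x14 bytes_emitted=6
After char 9 ('Z'=25): chars_in_quartet=2 acc=0x519 bytes_emitted=6
After char 10 ('A'=0): chars_in_quartet=3 acc=0x14640 bytes_emitted=6
After char 11 ('N'=13): chars_in_quartet=4 acc=0x51900D -> emit 51 90 0D, reset; bytes_emitted=9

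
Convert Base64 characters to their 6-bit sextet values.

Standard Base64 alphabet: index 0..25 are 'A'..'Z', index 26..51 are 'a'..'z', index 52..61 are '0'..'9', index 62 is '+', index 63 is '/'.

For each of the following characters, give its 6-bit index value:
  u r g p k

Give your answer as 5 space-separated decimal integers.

'u': a..z range, 26 + ord('u') − ord('a') = 46
'r': a..z range, 26 + ord('r') − ord('a') = 43
'g': a..z range, 26 + ord('g') − ord('a') = 32
'p': a..z range, 26 + ord('p') − ord('a') = 41
'k': a..z range, 26 + ord('k') − ord('a') = 36

Answer: 46 43 32 41 36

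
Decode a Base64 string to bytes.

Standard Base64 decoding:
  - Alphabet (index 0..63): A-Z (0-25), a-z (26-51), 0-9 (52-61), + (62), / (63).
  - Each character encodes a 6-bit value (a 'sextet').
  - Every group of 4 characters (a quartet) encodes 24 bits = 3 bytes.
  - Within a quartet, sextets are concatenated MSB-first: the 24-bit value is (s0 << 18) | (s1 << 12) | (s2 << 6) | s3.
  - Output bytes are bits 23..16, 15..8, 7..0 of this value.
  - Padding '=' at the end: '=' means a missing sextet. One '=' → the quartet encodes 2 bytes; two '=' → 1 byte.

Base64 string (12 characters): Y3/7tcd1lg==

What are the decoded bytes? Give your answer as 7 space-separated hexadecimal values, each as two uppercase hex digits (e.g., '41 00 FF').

After char 0 ('Y'=24): chars_in_quartet=1 acc=0x18 bytes_emitted=0
After char 1 ('3'=55): chars_in_quartet=2 acc=0x637 bytes_emitted=0
After char 2 ('/'=63): chars_in_quartet=3 acc=0x18DFF bytes_emitted=0
After char 3 ('7'=59): chars_in_quartet=4 acc=0x637FFB -> emit 63 7F FB, reset; bytes_emitted=3
After char 4 ('t'=45): chars_in_quartet=1 acc=0x2D bytes_emitted=3
After char 5 ('c'=28): chars_in_quartet=2 acc=0xB5C bytes_emitted=3
After char 6 ('d'=29): chars_in_quartet=3 acc=0x2D71D bytes_emitted=3
After char 7 ('1'=53): chars_in_quartet=4 acc=0xB5C775 -> emit B5 C7 75, reset; bytes_emitted=6
After char 8 ('l'=37): chars_in_quartet=1 acc=0x25 bytes_emitted=6
After char 9 ('g'=32): chars_in_quartet=2 acc=0x960 bytes_emitted=6
Padding '==': partial quartet acc=0x960 -> emit 96; bytes_emitted=7

Answer: 63 7F FB B5 C7 75 96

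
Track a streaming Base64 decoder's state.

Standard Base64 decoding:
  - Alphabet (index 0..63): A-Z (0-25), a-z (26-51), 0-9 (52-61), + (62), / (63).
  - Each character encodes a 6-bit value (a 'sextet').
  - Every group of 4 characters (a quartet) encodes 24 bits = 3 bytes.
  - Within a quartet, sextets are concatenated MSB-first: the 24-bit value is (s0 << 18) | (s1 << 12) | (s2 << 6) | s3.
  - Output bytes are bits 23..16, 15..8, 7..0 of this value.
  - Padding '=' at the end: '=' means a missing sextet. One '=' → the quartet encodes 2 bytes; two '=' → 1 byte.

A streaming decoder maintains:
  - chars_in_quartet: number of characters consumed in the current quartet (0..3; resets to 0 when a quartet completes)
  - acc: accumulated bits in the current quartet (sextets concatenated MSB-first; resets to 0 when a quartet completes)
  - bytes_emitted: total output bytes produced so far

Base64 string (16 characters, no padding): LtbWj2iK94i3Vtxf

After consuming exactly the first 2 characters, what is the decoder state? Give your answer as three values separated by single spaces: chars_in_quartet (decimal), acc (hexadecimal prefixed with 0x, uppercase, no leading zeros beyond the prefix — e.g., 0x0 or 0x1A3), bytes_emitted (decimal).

Answer: 2 0x2ED 0

Derivation:
After char 0 ('L'=11): chars_in_quartet=1 acc=0xB bytes_emitted=0
After char 1 ('t'=45): chars_in_quartet=2 acc=0x2ED bytes_emitted=0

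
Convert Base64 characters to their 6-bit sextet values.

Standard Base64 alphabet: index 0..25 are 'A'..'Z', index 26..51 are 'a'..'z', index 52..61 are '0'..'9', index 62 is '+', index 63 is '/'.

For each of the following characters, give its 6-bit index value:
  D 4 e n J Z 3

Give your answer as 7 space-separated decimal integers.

'D': A..Z range, ord('D') − ord('A') = 3
'4': 0..9 range, 52 + ord('4') − ord('0') = 56
'e': a..z range, 26 + ord('e') − ord('a') = 30
'n': a..z range, 26 + ord('n') − ord('a') = 39
'J': A..Z range, ord('J') − ord('A') = 9
'Z': A..Z range, ord('Z') − ord('A') = 25
'3': 0..9 range, 52 + ord('3') − ord('0') = 55

Answer: 3 56 30 39 9 25 55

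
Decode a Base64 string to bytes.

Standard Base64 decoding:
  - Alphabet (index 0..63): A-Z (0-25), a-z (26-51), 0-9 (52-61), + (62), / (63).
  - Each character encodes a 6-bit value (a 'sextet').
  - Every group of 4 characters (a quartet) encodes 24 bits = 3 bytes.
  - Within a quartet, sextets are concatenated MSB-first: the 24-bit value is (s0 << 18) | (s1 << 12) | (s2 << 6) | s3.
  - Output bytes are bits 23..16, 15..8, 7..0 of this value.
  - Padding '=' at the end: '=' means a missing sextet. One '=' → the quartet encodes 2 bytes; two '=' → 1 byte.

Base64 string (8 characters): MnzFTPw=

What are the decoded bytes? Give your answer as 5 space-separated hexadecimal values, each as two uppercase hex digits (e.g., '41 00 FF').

Answer: 32 7C C5 4C FC

Derivation:
After char 0 ('M'=12): chars_in_quartet=1 acc=0xC bytes_emitted=0
After char 1 ('n'=39): chars_in_quartet=2 acc=0x327 bytes_emitted=0
After char 2 ('z'=51): chars_in_quartet=3 acc=0xC9F3 bytes_emitted=0
After char 3 ('F'=5): chars_in_quartet=4 acc=0x327CC5 -> emit 32 7C C5, reset; bytes_emitted=3
After char 4 ('T'=19): chars_in_quartet=1 acc=0x13 bytes_emitted=3
After char 5 ('P'=15): chars_in_quartet=2 acc=0x4CF bytes_emitted=3
After char 6 ('w'=48): chars_in_quartet=3 acc=0x133F0 bytes_emitted=3
Padding '=': partial quartet acc=0x133F0 -> emit 4C FC; bytes_emitted=5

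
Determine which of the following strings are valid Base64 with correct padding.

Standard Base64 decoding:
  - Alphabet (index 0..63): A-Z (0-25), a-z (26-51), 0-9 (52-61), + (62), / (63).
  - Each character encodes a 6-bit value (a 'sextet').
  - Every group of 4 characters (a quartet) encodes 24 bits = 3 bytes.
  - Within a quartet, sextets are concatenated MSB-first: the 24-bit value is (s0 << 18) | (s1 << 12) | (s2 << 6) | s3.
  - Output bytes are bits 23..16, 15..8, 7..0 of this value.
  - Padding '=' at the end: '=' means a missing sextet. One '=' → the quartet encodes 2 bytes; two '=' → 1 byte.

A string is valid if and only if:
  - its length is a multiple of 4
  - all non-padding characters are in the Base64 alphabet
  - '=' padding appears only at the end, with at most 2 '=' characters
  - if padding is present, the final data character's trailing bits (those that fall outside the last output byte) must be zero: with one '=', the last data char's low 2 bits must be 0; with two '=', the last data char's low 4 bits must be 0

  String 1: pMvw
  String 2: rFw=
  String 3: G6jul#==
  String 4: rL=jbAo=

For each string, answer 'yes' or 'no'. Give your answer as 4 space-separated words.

String 1: 'pMvw' → valid
String 2: 'rFw=' → valid
String 3: 'G6jul#==' → invalid (bad char(s): ['#'])
String 4: 'rL=jbAo=' → invalid (bad char(s): ['=']; '=' in middle)

Answer: yes yes no no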